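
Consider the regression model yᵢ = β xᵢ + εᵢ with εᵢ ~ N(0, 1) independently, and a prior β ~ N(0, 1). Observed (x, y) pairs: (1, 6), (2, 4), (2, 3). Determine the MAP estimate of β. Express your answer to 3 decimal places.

log p(β | y) = −Σ(yᵢ − βxᵢ)²/(2·1) − β²/(2·1) + const.
Setting the derivative to zero: Σxᵢ(yᵢ − βxᵢ)/1 − β/1 = 0, so β = Σxᵢyᵢ / (Σxᵢ² + σ²/τ²).
Σxᵢyᵢ = 1·6 + 2·4 + 2·3 = 20; Σxᵢ² = 9; σ²/τ² = 1.
β̂_MAP = 20 / (9 + 1) = 20/10 ≈ 2.000.

β̂_MAP = 2.000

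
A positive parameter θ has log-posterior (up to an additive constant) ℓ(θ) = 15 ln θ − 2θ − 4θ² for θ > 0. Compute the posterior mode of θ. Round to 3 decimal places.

θ̂_MAP = 1.250

ℓ'(θ) = 15/θ − 2 − 8θ. Setting this to zero and multiplying by θ: 8θ² + 2θ − 15 = 0.
θ = (−2 + √(2² + 4·8·15)) / (2·8) = (−2 + √484) / 16 = (−2 + 22)/16 = 5/4.
ℓ''(θ) = −15/θ² − 8 < 0, confirming a maximum.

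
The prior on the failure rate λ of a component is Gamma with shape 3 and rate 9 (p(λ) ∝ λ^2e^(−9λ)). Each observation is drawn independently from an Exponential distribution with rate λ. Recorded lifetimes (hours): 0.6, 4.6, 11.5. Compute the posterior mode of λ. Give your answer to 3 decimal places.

λ̂_MAP = 0.195

The Exponential(rate=λ) likelihood is ∝ λ^n e^(−λΣtᵢ). Here n = 3 and Σtᵢ = 0.6 + 4.6 + 11.5 = 16.7.
Posterior ∝ λ^2e^(−9λ) · λ^3e^(−16.7λ) = λ^5e^(−25.7λ), i.e. Gamma(6, 25.7).
Mode = (a−1)/b = 5/25.7 ≈ 0.195.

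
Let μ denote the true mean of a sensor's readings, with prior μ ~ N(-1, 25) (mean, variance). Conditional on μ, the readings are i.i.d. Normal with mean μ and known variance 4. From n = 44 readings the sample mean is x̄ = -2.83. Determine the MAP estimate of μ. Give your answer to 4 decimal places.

μ̂_MAP = -2.8234

n = 44, x̄ = -2.83.
For a Normal prior and Normal likelihood with known variance, the posterior is Normal; its mode equals its mean, the precision-weighted average.
Prior precision 1/σ₀² = 1/25 = 0.04; data precision n/σ² = 44/4 = 11.
μ̂ = (0.04·(-1) + 11·(-2.83)) / (0.04 + 11) = (-31.17)/11.04 = -1039/368 ≈ -2.8234.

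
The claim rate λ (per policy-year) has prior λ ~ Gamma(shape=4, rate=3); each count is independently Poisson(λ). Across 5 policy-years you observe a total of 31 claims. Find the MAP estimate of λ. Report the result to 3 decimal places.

λ̂_MAP = 4.250

Σxᵢ = 31, n = 5.
Posterior ∝ λ^3e^(−3λ) · λ^31e^(−5λ) = λ^34e^(−8λ), i.e. Gamma(shape=35, rate=8).
The mode of a Gamma(a, b) with a ≥ 1 (shape–rate) is (a−1)/b = 34/8 ≈ 4.250.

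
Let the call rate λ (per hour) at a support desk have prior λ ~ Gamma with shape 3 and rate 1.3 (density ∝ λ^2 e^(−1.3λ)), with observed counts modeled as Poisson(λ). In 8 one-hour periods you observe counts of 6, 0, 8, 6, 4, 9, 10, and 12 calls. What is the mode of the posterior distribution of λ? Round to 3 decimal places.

λ̂_MAP = 6.129

Σxᵢ = 6+0+8+6+4+9+10+12 = 55, with n = 8.
Posterior ∝ λ^2e^(−1.3λ) · λ^55e^(−8λ) = λ^57e^(−9.3λ), i.e. Gamma(shape=58, rate=9.3).
The mode of a Gamma(a, b) with a ≥ 1 (shape–rate) is (a−1)/b = 57/9.3 ≈ 6.129.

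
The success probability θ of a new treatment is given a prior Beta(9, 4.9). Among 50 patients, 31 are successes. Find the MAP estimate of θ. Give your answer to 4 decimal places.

θ̂_MAP = 0.6300

Prior: Beta(9, 4.9).
Data: 31 successes in 50 trials. The binomial likelihood contributes θ^31(1−θ)^19, so the posterior is Beta(9+31, 4.9+19) = Beta(40, 23.9).
For Beta(a, b) with a, b > 1 the mode is (a−1)/(a+b−2) = 39/61.9 ≈ 0.6300.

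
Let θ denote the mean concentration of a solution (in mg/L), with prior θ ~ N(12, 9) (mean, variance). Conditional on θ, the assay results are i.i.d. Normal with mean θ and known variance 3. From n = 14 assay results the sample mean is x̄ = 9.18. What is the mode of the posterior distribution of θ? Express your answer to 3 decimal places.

θ̂_MAP = 9.246

n = 14, x̄ = 9.18.
For a Normal prior and Normal likelihood with known variance, the posterior is Normal; its mode equals its mean, the precision-weighted average.
Prior precision 1/σ₀² = 1/9; data precision n/σ² = 14/3.
θ̂ = ((1/9)·12 + (14/3)·9.18) / (1/9 + 14/3) = (3313/75)/(43/9) = 9939/1075 ≈ 9.246.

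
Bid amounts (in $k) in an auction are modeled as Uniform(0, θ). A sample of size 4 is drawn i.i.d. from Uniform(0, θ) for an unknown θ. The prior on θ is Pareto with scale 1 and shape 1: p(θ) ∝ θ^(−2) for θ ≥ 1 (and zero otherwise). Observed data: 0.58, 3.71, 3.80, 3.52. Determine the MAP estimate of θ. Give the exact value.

The Uniform(0, θ) likelihood is θ^(−n) for θ ≥ max(xᵢ), zero otherwise. Here max(xᵢ) = 3.80.
Posterior ∝ θ^(−2) · θ^(−4) = θ^(−6) on θ ≥ max(1, 3.80) = 3.80.
This density is strictly decreasing in θ, so the posterior mode lies at the lower boundary of the support.

θ̂_MAP = 3.80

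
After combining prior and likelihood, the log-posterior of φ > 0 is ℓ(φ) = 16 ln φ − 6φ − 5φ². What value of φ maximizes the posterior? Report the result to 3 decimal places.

ℓ'(φ) = 16/φ − 6 − 10φ. Setting this to zero and multiplying by φ: 10φ² + 6φ − 16 = 0.
φ = (−6 + √(6² + 4·10·16)) / (2·10) = (−6 + √676) / 20 = (−6 + 26)/20 = 1.
ℓ''(φ) = −16/φ² − 10 < 0, confirming a maximum.

φ̂_MAP = 1.000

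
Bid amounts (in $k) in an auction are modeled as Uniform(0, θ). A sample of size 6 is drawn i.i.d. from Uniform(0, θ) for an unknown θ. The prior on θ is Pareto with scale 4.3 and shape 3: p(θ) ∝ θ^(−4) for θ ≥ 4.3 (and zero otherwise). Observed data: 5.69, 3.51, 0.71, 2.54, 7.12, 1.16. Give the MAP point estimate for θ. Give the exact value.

θ̂_MAP = 7.12

The Uniform(0, θ) likelihood is θ^(−n) for θ ≥ max(xᵢ), zero otherwise. Here max(xᵢ) = 7.12.
Posterior ∝ θ^(−4) · θ^(−6) = θ^(−10) on θ ≥ max(4.3, 7.12) = 7.12.
This density is strictly decreasing in θ, so the posterior mode lies at the lower boundary of the support.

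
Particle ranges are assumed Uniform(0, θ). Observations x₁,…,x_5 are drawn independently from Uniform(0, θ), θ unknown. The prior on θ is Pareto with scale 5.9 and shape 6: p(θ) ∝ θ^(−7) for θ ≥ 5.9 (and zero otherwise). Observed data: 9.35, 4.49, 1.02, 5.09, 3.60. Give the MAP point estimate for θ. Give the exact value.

The Uniform(0, θ) likelihood is θ^(−n) for θ ≥ max(xᵢ), zero otherwise. Here max(xᵢ) = 9.35.
Posterior ∝ θ^(−7) · θ^(−5) = θ^(−12) on θ ≥ max(5.9, 9.35) = 9.35.
This density is strictly decreasing in θ, so the posterior mode lies at the lower boundary of the support.

θ̂_MAP = 9.35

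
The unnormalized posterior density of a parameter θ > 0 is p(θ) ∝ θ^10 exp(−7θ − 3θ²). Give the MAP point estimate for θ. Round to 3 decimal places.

ℓ'(θ) = 10/θ − 7 − 6θ. Setting this to zero and multiplying by θ: 6θ² + 7θ − 10 = 0.
θ = (−7 + √(7² + 4·6·10)) / (2·6) = (−7 + √289) / 12 = (−7 + 17)/12 = 5/6.
ℓ''(θ) = −10/θ² − 6 < 0, confirming a maximum.

θ̂_MAP = 0.833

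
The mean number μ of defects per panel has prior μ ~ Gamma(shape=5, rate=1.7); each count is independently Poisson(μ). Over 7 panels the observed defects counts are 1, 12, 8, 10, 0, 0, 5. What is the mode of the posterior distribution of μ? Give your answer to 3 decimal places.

μ̂_MAP = 4.598

Σxᵢ = 1+12+8+10+0+0+5 = 36, with n = 7.
Posterior ∝ μ^4e^(−1.7μ) · μ^36e^(−7μ) = μ^40e^(−8.7μ), i.e. Gamma(shape=41, rate=8.7).
The mode of a Gamma(a, b) with a ≥ 1 (shape–rate) is (a−1)/b = 40/8.7 ≈ 4.598.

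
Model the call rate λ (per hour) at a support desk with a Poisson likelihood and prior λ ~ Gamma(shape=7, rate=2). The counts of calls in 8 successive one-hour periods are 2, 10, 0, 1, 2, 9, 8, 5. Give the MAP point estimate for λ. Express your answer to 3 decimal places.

λ̂_MAP = 4.300

Σxᵢ = 2+10+0+1+2+9+8+5 = 37, with n = 8.
Posterior ∝ λ^6e^(−2λ) · λ^37e^(−8λ) = λ^43e^(−10λ), i.e. Gamma(shape=44, rate=10).
The mode of a Gamma(a, b) with a ≥ 1 (shape–rate) is (a−1)/b = 43/10 ≈ 4.300.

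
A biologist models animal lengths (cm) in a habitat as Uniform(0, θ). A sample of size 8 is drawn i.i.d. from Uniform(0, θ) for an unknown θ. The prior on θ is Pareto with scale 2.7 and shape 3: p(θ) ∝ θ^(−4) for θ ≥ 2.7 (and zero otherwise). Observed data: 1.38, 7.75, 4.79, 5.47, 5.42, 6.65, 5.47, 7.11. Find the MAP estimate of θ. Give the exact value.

θ̂_MAP = 7.75

The Uniform(0, θ) likelihood is θ^(−n) for θ ≥ max(xᵢ), zero otherwise. Here max(xᵢ) = 7.75.
Posterior ∝ θ^(−4) · θ^(−8) = θ^(−12) on θ ≥ max(2.7, 7.75) = 7.75.
This density is strictly decreasing in θ, so the posterior mode lies at the lower boundary of the support.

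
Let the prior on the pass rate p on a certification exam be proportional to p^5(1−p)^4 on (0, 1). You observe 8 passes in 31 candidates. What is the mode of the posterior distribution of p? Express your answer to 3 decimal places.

p̂_MAP = 0.325

The prior density ∝ p^5(1−p)^4 is the kernel of Beta(6, 5).
Data: 8 successes in 31 trials. The binomial likelihood contributes p^8(1−p)^23, so the posterior is Beta(6+8, 5+23) = Beta(14, 28).
For Beta(a, b) with a, b > 1 the mode is (a−1)/(a+b−2) = 13/40 ≈ 0.325.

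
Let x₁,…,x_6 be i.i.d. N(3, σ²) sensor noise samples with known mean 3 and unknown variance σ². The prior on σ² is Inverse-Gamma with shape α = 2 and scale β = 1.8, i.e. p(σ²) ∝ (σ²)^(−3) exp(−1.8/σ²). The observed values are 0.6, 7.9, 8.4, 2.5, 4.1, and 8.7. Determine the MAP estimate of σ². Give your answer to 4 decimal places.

σ̂²_MAP = 8.0400

Sum of squared deviations about the known mean: SS = (0.6−3)² + (7.9−3)² + (8.4−3)² + (2.5−3)² + (4.1−3)² + (8.7−3)² = 92.88.
The Normal likelihood contributes (σ²)^(−n/2) exp(−SS/(2σ²)), so the posterior is Inverse-Gamma(α + n/2, β + SS/2) = Inverse-Gamma(5, 48.24).
The mode of Inverse-Gamma(a, b) is b/(a+1) = 48.24/6 ≈ 8.0400.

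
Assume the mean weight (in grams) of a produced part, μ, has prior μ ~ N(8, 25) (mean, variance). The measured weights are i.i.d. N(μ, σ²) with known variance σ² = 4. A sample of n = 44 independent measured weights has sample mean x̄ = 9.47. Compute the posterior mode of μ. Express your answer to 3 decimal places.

n = 44, x̄ = 9.47.
For a Normal prior and Normal likelihood with known variance, the posterior is Normal; its mode equals its mean, the precision-weighted average.
Prior precision 1/σ₀² = 1/25 = 0.04; data precision n/σ² = 44/4 = 11.
μ̂ = (0.04·8 + 11·9.47) / (0.04 + 11) = 104.49/11.04 = 3483/368 ≈ 9.465.

μ̂_MAP = 9.465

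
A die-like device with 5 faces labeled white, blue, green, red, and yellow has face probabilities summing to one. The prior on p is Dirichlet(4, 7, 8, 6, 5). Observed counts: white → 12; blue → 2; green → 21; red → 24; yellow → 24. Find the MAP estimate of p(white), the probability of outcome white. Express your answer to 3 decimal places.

MAP estimate of p(white) = 0.139

The posterior is Dirichlet(αᵢ + nᵢ) = Dirichlet(16, 9, 29, 30, 29).
For a Dirichlet(a₁,…,a_K) with all aᵢ > 1, the mode has j-th component (aⱼ − 1)/(Σaᵢ − K).
Here Σaᵢ = 113 and K = 5, so p(white) = (16 − 1)/(113 − 5) = 15/108 ≈ 0.139.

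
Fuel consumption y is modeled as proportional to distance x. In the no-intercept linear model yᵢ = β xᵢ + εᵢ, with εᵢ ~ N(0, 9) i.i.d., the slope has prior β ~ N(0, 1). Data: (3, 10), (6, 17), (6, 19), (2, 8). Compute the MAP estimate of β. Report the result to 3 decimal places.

β̂_MAP = 2.787

log p(β | y) = −Σ(yᵢ − βxᵢ)²/(2·9) − β²/(2·1) + const.
Setting the derivative to zero: Σxᵢ(yᵢ − βxᵢ)/9 − β/1 = 0, so β = Σxᵢyᵢ / (Σxᵢ² + σ²/τ²).
Σxᵢyᵢ = 3·10 + 6·17 + 6·19 + 2·8 = 262; Σxᵢ² = 85; σ²/τ² = 9.
β̂_MAP = 262 / (85 + 9) = 262/94 ≈ 2.787.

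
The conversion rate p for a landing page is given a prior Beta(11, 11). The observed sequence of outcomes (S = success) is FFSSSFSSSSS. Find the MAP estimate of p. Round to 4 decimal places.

Prior: Beta(11, 11).
Data: 8 successes in 11 trials (from the sequence). The binomial likelihood contributes p^8(1−p)^3, so the posterior is Beta(11+8, 11+3) = Beta(19, 14).
For Beta(a, b) with a, b > 1 the mode is (a−1)/(a+b−2) = 18/31 ≈ 0.5806.

p̂_MAP = 0.5806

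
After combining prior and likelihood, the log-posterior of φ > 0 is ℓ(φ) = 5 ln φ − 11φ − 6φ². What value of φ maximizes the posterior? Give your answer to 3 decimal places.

ℓ'(φ) = 5/φ − 11 − 12φ. Setting this to zero and multiplying by φ: 12φ² + 11φ − 5 = 0.
φ = (−11 + √(11² + 4·12·5)) / (2·12) = (−11 + √361) / 24 = (−11 + 19)/24 = 1/3.
ℓ''(φ) = −5/φ² − 12 < 0, confirming a maximum.

φ̂_MAP = 0.333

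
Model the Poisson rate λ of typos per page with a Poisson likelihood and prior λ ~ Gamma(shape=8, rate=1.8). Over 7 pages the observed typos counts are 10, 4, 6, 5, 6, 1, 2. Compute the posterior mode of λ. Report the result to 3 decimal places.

λ̂_MAP = 4.659

Σxᵢ = 10+4+6+5+6+1+2 = 34, with n = 7.
Posterior ∝ λ^7e^(−1.8λ) · λ^34e^(−7λ) = λ^41e^(−8.8λ), i.e. Gamma(shape=42, rate=8.8).
The mode of a Gamma(a, b) with a ≥ 1 (shape–rate) is (a−1)/b = 41/8.8 ≈ 4.659.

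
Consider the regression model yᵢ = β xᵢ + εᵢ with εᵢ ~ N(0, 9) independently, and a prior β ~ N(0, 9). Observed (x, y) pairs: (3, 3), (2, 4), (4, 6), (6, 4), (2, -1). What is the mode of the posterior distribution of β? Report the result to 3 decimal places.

β̂_MAP = 0.900

log p(β | y) = −Σ(yᵢ − βxᵢ)²/(2·9) − β²/(2·9) + const.
Setting the derivative to zero: Σxᵢ(yᵢ − βxᵢ)/9 − β/9 = 0, so β = Σxᵢyᵢ / (Σxᵢ² + σ²/τ²).
Σxᵢyᵢ = 3·3 + 2·4 + 4·6 + 6·4 + 2·(-1) = 63; Σxᵢ² = 69; σ²/τ² = 1.
β̂_MAP = 63 / (69 + 1) = 63/70 ≈ 0.900.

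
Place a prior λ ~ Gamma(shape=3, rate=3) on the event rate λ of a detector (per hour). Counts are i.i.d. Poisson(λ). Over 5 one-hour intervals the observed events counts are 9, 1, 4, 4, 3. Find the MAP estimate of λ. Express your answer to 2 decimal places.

Σxᵢ = 9+1+4+4+3 = 21, with n = 5.
Posterior ∝ λ^2e^(−3λ) · λ^21e^(−5λ) = λ^23e^(−8λ), i.e. Gamma(shape=24, rate=8).
The mode of a Gamma(a, b) with a ≥ 1 (shape–rate) is (a−1)/b = 23/8 ≈ 2.88.

λ̂_MAP = 2.88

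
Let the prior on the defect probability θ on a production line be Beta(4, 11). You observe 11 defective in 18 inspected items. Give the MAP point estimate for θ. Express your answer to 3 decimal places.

Prior: Beta(4, 11).
Data: 11 successes in 18 trials. The binomial likelihood contributes θ^11(1−θ)^7, so the posterior is Beta(4+11, 11+7) = Beta(15, 18).
For Beta(a, b) with a, b > 1 the mode is (a−1)/(a+b−2) = 14/31 ≈ 0.452.

θ̂_MAP = 0.452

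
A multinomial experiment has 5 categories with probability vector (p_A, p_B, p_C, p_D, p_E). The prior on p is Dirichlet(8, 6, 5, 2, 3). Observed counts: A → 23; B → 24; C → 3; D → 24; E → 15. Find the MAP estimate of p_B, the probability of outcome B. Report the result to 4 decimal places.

MAP estimate of p_B = 0.2685

The posterior is Dirichlet(αᵢ + nᵢ) = Dirichlet(31, 30, 8, 26, 18).
For a Dirichlet(a₁,…,a_K) with all aᵢ > 1, the mode has j-th component (aⱼ − 1)/(Σaᵢ − K).
Here Σaᵢ = 113 and K = 5, so p_B = (30 − 1)/(113 − 5) = 29/108 ≈ 0.2685.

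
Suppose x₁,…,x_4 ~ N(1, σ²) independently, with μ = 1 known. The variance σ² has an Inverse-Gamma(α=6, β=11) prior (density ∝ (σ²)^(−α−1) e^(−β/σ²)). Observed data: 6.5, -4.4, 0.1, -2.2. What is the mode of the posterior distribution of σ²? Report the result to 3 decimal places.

σ̂²_MAP = 5.137

Sum of squared deviations about the known mean: SS = (6.5−1)² + (-4.4−1)² + (0.1−1)² + (-2.2−1)² = 70.46.
The Normal likelihood contributes (σ²)^(−n/2) exp(−SS/(2σ²)), so the posterior is Inverse-Gamma(α + n/2, β + SS/2) = Inverse-Gamma(8, 46.23).
The mode of Inverse-Gamma(a, b) is b/(a+1) = 46.23/9 ≈ 5.137.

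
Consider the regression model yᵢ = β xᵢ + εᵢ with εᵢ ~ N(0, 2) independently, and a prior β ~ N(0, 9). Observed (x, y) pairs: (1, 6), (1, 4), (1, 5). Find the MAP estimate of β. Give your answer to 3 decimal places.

β̂_MAP = 4.655

log p(β | y) = −Σ(yᵢ − βxᵢ)²/(2·2) − β²/(2·9) + const.
Setting the derivative to zero: Σxᵢ(yᵢ − βxᵢ)/2 − β/9 = 0, so β = Σxᵢyᵢ / (Σxᵢ² + σ²/τ²).
Σxᵢyᵢ = 1·6 + 1·4 + 1·5 = 15; Σxᵢ² = 3; σ²/τ² = 2/9.
β̂_MAP = 15 / (3 + 2/9) = 15/(29/9) = 135/29 ≈ 4.655.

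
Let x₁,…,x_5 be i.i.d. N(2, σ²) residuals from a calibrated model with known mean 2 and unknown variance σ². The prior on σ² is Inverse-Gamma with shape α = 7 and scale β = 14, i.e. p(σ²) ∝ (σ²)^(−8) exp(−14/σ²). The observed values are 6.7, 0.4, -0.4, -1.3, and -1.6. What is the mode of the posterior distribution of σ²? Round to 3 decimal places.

σ̂²_MAP = 3.917

Sum of squared deviations about the known mean: SS = (6.7−2)² + (0.4−2)² + (-0.4−2)² + (-1.3−2)² + (-1.6−2)² = 54.26.
The Normal likelihood contributes (σ²)^(−n/2) exp(−SS/(2σ²)), so the posterior is Inverse-Gamma(α + n/2, β + SS/2) = Inverse-Gamma(9.5, 41.13).
The mode of Inverse-Gamma(a, b) is b/(a+1) = 41.13/10.5 ≈ 3.917.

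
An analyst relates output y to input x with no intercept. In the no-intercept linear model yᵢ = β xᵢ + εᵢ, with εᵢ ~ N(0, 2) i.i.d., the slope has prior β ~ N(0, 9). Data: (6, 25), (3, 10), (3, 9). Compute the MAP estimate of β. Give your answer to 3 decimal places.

log p(β | y) = −Σ(yᵢ − βxᵢ)²/(2·2) − β²/(2·9) + const.
Setting the derivative to zero: Σxᵢ(yᵢ − βxᵢ)/2 − β/9 = 0, so β = Σxᵢyᵢ / (Σxᵢ² + σ²/τ²).
Σxᵢyᵢ = 6·25 + 3·10 + 3·9 = 207; Σxᵢ² = 54; σ²/τ² = 2/9.
β̂_MAP = 207 / (54 + 2/9) = 207/(488/9) = 1863/488 ≈ 3.818.

β̂_MAP = 3.818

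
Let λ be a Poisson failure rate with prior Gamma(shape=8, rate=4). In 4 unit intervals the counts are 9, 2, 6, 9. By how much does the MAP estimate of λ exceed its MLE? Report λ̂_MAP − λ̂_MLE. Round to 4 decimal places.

Σxᵢ = 26. Posterior is Gamma(34, 8); MAP = (34−1)/8 = 33/8 ≈ 4.12500.
MLE = x̄ = 26/4 ≈ 6.50000.
Difference = 33/8 − 26/4 = -19/8 ≈ -2.3750.

MAP − MLE = -2.3750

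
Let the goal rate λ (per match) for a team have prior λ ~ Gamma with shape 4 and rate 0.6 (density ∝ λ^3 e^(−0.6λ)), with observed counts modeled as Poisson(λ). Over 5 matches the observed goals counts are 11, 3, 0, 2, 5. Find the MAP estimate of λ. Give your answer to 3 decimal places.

Σxᵢ = 11+3+0+2+5 = 21, with n = 5.
Posterior ∝ λ^3e^(−0.6λ) · λ^21e^(−5λ) = λ^24e^(−5.6λ), i.e. Gamma(shape=25, rate=5.6).
The mode of a Gamma(a, b) with a ≥ 1 (shape–rate) is (a−1)/b = 24/5.6 ≈ 4.286.

λ̂_MAP = 4.286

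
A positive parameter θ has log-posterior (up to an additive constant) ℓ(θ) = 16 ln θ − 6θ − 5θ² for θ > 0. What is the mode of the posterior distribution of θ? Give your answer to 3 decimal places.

ℓ'(θ) = 16/θ − 6 − 10θ. Setting this to zero and multiplying by θ: 10θ² + 6θ − 16 = 0.
θ = (−6 + √(6² + 4·10·16)) / (2·10) = (−6 + √676) / 20 = (−6 + 26)/20 = 1.
ℓ''(θ) = −16/θ² − 10 < 0, confirming a maximum.

θ̂_MAP = 1.000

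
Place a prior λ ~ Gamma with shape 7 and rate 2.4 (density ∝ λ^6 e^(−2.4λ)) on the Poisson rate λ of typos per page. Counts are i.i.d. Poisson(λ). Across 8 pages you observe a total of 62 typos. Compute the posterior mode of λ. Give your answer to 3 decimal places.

λ̂_MAP = 6.538

Σxᵢ = 62, n = 8.
Posterior ∝ λ^6e^(−2.4λ) · λ^62e^(−8λ) = λ^68e^(−10.4λ), i.e. Gamma(shape=69, rate=10.4).
The mode of a Gamma(a, b) with a ≥ 1 (shape–rate) is (a−1)/b = 68/10.4 ≈ 6.538.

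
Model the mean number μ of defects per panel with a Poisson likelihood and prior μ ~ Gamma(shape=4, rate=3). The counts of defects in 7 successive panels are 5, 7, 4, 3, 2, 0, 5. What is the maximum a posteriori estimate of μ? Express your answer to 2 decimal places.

μ̂_MAP = 2.90

Σxᵢ = 5+7+4+3+2+0+5 = 26, with n = 7.
Posterior ∝ μ^3e^(−3μ) · μ^26e^(−7μ) = μ^29e^(−10μ), i.e. Gamma(shape=30, rate=10).
The mode of a Gamma(a, b) with a ≥ 1 (shape–rate) is (a−1)/b = 29/10 ≈ 2.90.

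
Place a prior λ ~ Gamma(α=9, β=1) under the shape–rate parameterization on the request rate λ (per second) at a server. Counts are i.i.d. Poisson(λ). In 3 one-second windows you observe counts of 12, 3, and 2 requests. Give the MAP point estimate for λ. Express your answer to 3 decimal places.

Σxᵢ = 12+3+2 = 17, with n = 3.
Posterior ∝ λ^8e^(−1λ) · λ^17e^(−3λ) = λ^25e^(−4λ), i.e. Gamma(shape=26, rate=4).
The mode of a Gamma(a, b) with a ≥ 1 (shape–rate) is (a−1)/b = 25/4 ≈ 6.250.

λ̂_MAP = 6.250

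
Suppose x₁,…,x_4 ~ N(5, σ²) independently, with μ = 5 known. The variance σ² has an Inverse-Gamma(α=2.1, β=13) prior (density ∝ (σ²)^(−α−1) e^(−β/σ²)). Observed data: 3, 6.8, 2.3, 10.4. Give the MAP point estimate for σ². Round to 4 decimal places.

Sum of squared deviations about the known mean: SS = (3−5)² + (6.8−5)² + (2.3−5)² + (10.4−5)² = 43.69.
The Normal likelihood contributes (σ²)^(−n/2) exp(−SS/(2σ²)), so the posterior is Inverse-Gamma(α + n/2, β + SS/2) = Inverse-Gamma(4.1, 34.845).
The mode of Inverse-Gamma(a, b) is b/(a+1) = 34.845/5.1 ≈ 6.8324.

σ̂²_MAP = 6.8324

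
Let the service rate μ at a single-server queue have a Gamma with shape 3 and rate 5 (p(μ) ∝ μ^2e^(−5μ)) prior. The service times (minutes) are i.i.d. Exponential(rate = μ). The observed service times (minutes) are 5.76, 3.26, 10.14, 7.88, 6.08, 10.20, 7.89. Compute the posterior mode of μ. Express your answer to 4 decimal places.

The Exponential(rate=μ) likelihood is ∝ μ^n e^(−μΣtᵢ). Here n = 7 and Σtᵢ = 5.76 + 3.26 + 10.14 + 7.88 + 6.08 + 10.20 + 7.89 = 51.21.
Posterior ∝ μ^2e^(−5μ) · μ^7e^(−51.21μ) = μ^9e^(−56.21μ), i.e. Gamma(10, 56.21).
Mode = (a−1)/b = 9/56.21 ≈ 0.1601.

μ̂_MAP = 0.1601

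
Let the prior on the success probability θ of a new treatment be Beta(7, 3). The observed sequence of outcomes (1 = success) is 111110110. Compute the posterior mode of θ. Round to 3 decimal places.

Prior: Beta(7, 3).
Data: 7 successes in 9 trials (from the sequence). The binomial likelihood contributes θ^7(1−θ)^2, so the posterior is Beta(7+7, 3+2) = Beta(14, 5).
For Beta(a, b) with a, b > 1 the mode is (a−1)/(a+b−2) = 13/17 ≈ 0.765.

θ̂_MAP = 0.765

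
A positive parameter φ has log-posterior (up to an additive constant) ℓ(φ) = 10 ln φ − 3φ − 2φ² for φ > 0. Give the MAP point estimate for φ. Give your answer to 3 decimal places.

ℓ'(φ) = 10/φ − 3 − 4φ. Setting this to zero and multiplying by φ: 4φ² + 3φ − 10 = 0.
φ = (−3 + √(3² + 4·4·10)) / (2·4) = (−3 + √169) / 8 = (−3 + 13)/8 = 5/4.
ℓ''(φ) = −10/φ² − 4 < 0, confirming a maximum.

φ̂_MAP = 1.250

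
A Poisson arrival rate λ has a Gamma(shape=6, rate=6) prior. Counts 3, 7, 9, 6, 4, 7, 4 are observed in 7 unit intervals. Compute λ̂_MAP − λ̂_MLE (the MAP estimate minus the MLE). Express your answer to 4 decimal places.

MAP − MLE = -2.2527

Σxᵢ = 40. Posterior is Gamma(46, 13); MAP = (46−1)/13 = 45/13 ≈ 3.46154.
MLE = x̄ = 40/7 ≈ 5.71429.
Difference = 45/13 − 40/7 = -205/91 ≈ -2.2527.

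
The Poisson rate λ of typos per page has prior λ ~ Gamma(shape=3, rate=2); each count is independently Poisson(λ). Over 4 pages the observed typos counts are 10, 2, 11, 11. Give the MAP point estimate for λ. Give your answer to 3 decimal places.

Σxᵢ = 10+2+11+11 = 34, with n = 4.
Posterior ∝ λ^2e^(−2λ) · λ^34e^(−4λ) = λ^36e^(−6λ), i.e. Gamma(shape=37, rate=6).
The mode of a Gamma(a, b) with a ≥ 1 (shape–rate) is (a−1)/b = 36/6 ≈ 6.000.

λ̂_MAP = 6.000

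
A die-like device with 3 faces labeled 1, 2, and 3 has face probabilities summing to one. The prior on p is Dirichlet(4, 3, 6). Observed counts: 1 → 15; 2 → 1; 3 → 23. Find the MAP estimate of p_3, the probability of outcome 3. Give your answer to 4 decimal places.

MAP estimate: 0.5714

The posterior is Dirichlet(αᵢ + nᵢ) = Dirichlet(19, 4, 29).
For a Dirichlet(a₁,…,a_K) with all aᵢ > 1, the mode has j-th component (aⱼ − 1)/(Σaᵢ − K).
Here Σaᵢ = 52 and K = 3, so p_3 = (29 − 1)/(52 − 3) = 28/49 ≈ 0.5714.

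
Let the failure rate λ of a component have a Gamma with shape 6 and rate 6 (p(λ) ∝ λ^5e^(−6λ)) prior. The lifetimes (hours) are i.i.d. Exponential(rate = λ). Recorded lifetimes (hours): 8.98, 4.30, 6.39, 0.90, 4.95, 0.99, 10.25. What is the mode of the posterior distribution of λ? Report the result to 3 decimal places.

The Exponential(rate=λ) likelihood is ∝ λ^n e^(−λΣtᵢ). Here n = 7 and Σtᵢ = 8.98 + 4.30 + 6.39 + 0.90 + 4.95 + 0.99 + 10.25 = 36.76.
Posterior ∝ λ^5e^(−6λ) · λ^7e^(−36.76λ) = λ^12e^(−42.76λ), i.e. Gamma(13, 42.76).
Mode = (a−1)/b = 12/42.76 ≈ 0.281.

λ̂_MAP = 0.281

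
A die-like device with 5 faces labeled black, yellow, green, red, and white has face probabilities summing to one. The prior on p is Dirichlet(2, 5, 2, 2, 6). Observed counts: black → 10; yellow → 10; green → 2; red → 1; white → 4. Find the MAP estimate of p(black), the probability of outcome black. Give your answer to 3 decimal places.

The posterior is Dirichlet(αᵢ + nᵢ) = Dirichlet(12, 15, 4, 3, 10).
For a Dirichlet(a₁,…,a_K) with all aᵢ > 1, the mode has j-th component (aⱼ − 1)/(Σaᵢ − K).
Here Σaᵢ = 44 and K = 5, so p(black) = (12 − 1)/(44 − 5) = 11/39 ≈ 0.282.

MAP estimate of p(black) = 0.282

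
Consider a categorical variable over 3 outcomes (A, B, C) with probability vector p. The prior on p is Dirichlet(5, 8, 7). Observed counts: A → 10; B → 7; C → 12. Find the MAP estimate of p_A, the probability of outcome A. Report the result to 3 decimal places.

MAP estimate of p_A = 0.304

The posterior is Dirichlet(αᵢ + nᵢ) = Dirichlet(15, 15, 19).
For a Dirichlet(a₁,…,a_K) with all aᵢ > 1, the mode has j-th component (aⱼ − 1)/(Σaᵢ − K).
Here Σaᵢ = 49 and K = 3, so p_A = (15 − 1)/(49 − 3) = 14/46 ≈ 0.304.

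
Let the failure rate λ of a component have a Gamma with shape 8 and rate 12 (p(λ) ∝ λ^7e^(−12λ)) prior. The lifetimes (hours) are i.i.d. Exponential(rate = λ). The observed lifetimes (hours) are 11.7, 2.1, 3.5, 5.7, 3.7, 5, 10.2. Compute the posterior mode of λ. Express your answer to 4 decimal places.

The Exponential(rate=λ) likelihood is ∝ λ^n e^(−λΣtᵢ). Here n = 7 and Σtᵢ = 11.7 + 2.1 + 3.5 + 5.7 + 3.7 + 5 + 10.2 = 41.9.
Posterior ∝ λ^7e^(−12λ) · λ^7e^(−41.9λ) = λ^14e^(−53.9λ), i.e. Gamma(15, 53.9).
Mode = (a−1)/b = 14/53.9 ≈ 0.2597.

λ̂_MAP = 0.2597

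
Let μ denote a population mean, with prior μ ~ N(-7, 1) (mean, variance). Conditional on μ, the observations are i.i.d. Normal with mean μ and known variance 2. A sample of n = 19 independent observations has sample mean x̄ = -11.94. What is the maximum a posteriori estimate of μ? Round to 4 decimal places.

μ̂_MAP = -11.4695

n = 19, x̄ = -11.94.
For a Normal prior and Normal likelihood with known variance, the posterior is Normal; its mode equals its mean, the precision-weighted average.
Prior precision 1/σ₀² = 1/1 = 1; data precision n/σ² = 19/2 = 9.5.
μ̂ = (1·(-7) + 9.5·(-11.94)) / (1 + 9.5) = (-120.43)/10.5 = -12043/1050 ≈ -11.4695.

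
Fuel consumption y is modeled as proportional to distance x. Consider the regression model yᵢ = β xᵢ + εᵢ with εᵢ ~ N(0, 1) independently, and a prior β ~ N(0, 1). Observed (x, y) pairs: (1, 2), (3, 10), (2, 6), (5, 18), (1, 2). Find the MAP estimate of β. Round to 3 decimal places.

log p(β | y) = −Σ(yᵢ − βxᵢ)²/(2·1) − β²/(2·1) + const.
Setting the derivative to zero: Σxᵢ(yᵢ − βxᵢ)/1 − β/1 = 0, so β = Σxᵢyᵢ / (Σxᵢ² + σ²/τ²).
Σxᵢyᵢ = 1·2 + 3·10 + 2·6 + 5·18 + 1·2 = 136; Σxᵢ² = 40; σ²/τ² = 1.
β̂_MAP = 136 / (40 + 1) = 136/41 ≈ 3.317.

β̂_MAP = 3.317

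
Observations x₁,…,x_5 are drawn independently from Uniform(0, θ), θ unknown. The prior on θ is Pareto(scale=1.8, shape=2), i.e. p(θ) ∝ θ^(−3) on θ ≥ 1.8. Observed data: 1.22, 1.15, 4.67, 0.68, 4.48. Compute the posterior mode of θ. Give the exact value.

The Uniform(0, θ) likelihood is θ^(−n) for θ ≥ max(xᵢ), zero otherwise. Here max(xᵢ) = 4.67.
Posterior ∝ θ^(−3) · θ^(−5) = θ^(−8) on θ ≥ max(1.8, 4.67) = 4.67.
This density is strictly decreasing in θ, so the posterior mode lies at the lower boundary of the support.

θ̂_MAP = 4.67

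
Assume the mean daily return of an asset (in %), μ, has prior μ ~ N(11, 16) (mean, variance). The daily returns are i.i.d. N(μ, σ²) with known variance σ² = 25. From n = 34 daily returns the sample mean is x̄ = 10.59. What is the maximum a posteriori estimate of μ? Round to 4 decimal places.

n = 34, x̄ = 10.59.
For a Normal prior and Normal likelihood with known variance, the posterior is Normal; its mode equals its mean, the precision-weighted average.
Prior precision 1/σ₀² = 1/16 = 0.0625; data precision n/σ² = 34/25 = 1.36.
μ̂ = (0.0625·11 + 1.36·10.59) / (0.0625 + 1.36) = 15.0899/1.4225 = 150899/14225 ≈ 10.6080.

μ̂_MAP = 10.6080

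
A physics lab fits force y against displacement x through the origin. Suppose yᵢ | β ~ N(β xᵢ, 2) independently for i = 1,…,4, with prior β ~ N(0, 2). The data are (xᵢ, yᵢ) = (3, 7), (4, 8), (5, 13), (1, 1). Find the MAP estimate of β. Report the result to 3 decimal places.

β̂_MAP = 2.288

log p(β | y) = −Σ(yᵢ − βxᵢ)²/(2·2) − β²/(2·2) + const.
Setting the derivative to zero: Σxᵢ(yᵢ − βxᵢ)/2 − β/2 = 0, so β = Σxᵢyᵢ / (Σxᵢ² + σ²/τ²).
Σxᵢyᵢ = 3·7 + 4·8 + 5·13 + 1·1 = 119; Σxᵢ² = 51; σ²/τ² = 1.
β̂_MAP = 119 / (51 + 1) = 119/52 ≈ 2.288.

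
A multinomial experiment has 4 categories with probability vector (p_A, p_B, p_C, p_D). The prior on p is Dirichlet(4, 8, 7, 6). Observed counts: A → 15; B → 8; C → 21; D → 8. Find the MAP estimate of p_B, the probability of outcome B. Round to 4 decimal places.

The posterior is Dirichlet(αᵢ + nᵢ) = Dirichlet(19, 16, 28, 14).
For a Dirichlet(a₁,…,a_K) with all aᵢ > 1, the mode has j-th component (aⱼ − 1)/(Σaᵢ − K).
Here Σaᵢ = 77 and K = 4, so p_B = (16 − 1)/(77 − 4) = 15/73 ≈ 0.2055.

MAP estimate of p_B = 0.2055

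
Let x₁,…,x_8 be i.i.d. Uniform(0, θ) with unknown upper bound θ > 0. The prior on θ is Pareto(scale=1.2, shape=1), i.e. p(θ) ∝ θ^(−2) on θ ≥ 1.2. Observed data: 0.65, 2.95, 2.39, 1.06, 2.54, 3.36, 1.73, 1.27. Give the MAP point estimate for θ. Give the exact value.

θ̂_MAP = 3.36

The Uniform(0, θ) likelihood is θ^(−n) for θ ≥ max(xᵢ), zero otherwise. Here max(xᵢ) = 3.36.
Posterior ∝ θ^(−2) · θ^(−8) = θ^(−10) on θ ≥ max(1.2, 3.36) = 3.36.
This density is strictly decreasing in θ, so the posterior mode lies at the lower boundary of the support.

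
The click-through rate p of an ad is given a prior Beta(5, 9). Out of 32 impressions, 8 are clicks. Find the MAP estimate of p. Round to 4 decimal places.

p̂_MAP = 0.2727

Prior: Beta(5, 9).
Data: 8 successes in 32 trials. The binomial likelihood contributes p^8(1−p)^24, so the posterior is Beta(5+8, 9+24) = Beta(13, 33).
For Beta(a, b) with a, b > 1 the mode is (a−1)/(a+b−2) = 12/44 ≈ 0.2727.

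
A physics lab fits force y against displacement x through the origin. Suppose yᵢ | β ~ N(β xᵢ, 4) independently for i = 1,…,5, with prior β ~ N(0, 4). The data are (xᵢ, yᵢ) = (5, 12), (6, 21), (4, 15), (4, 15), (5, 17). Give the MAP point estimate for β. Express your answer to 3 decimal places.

log p(β | y) = −Σ(yᵢ − βxᵢ)²/(2·4) − β²/(2·4) + const.
Setting the derivative to zero: Σxᵢ(yᵢ − βxᵢ)/4 − β/4 = 0, so β = Σxᵢyᵢ / (Σxᵢ² + σ²/τ²).
Σxᵢyᵢ = 5·12 + 6·21 + 4·15 + 4·15 + 5·17 = 391; Σxᵢ² = 118; σ²/τ² = 1.
β̂_MAP = 391 / (118 + 1) = 391/119 ≈ 3.286.

β̂_MAP = 3.286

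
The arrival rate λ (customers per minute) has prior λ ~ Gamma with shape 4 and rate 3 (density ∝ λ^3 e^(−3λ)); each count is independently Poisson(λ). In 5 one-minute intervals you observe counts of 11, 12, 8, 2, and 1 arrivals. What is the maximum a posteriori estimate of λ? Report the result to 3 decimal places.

Σxᵢ = 11+12+8+2+1 = 34, with n = 5.
Posterior ∝ λ^3e^(−3λ) · λ^34e^(−5λ) = λ^37e^(−8λ), i.e. Gamma(shape=38, rate=8).
The mode of a Gamma(a, b) with a ≥ 1 (shape–rate) is (a−1)/b = 37/8 ≈ 4.625.

λ̂_MAP = 4.625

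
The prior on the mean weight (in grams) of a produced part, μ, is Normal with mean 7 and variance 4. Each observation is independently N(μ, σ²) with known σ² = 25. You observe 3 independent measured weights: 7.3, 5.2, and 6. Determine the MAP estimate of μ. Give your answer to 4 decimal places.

μ̂_MAP = 6.7297

n = 3; x̄ = (7.3 + 5.2 + 6)/3 = 18.5/3 = 37/6 ≈ 6.1667.
For a Normal prior and Normal likelihood with known variance, the posterior is Normal; its mode equals its mean, the precision-weighted average.
Prior precision 1/σ₀² = 1/4 = 0.25; data precision n/σ² = 3/25 = 0.12.
μ̂ = (0.25·7 + 0.12·(37/6)) / (0.25 + 0.12) = 2.49/0.37 = 249/37 ≈ 6.7297.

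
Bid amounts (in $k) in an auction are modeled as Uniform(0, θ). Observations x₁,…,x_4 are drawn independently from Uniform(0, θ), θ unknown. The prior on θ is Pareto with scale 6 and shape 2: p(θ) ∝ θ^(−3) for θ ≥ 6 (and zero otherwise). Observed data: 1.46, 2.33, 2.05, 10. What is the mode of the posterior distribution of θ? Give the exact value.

The Uniform(0, θ) likelihood is θ^(−n) for θ ≥ max(xᵢ), zero otherwise. Here max(xᵢ) = 10.
Posterior ∝ θ^(−3) · θ^(−4) = θ^(−7) on θ ≥ max(6, 10) = 10.
This density is strictly decreasing in θ, so the posterior mode lies at the lower boundary of the support.

θ̂_MAP = 10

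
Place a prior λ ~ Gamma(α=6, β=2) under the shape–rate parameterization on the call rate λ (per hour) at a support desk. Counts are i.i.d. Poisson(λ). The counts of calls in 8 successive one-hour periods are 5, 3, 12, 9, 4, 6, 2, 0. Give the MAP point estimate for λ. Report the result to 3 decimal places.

λ̂_MAP = 4.600

Σxᵢ = 5+3+12+9+4+6+2+0 = 41, with n = 8.
Posterior ∝ λ^5e^(−2λ) · λ^41e^(−8λ) = λ^46e^(−10λ), i.e. Gamma(shape=47, rate=10).
The mode of a Gamma(a, b) with a ≥ 1 (shape–rate) is (a−1)/b = 46/10 ≈ 4.600.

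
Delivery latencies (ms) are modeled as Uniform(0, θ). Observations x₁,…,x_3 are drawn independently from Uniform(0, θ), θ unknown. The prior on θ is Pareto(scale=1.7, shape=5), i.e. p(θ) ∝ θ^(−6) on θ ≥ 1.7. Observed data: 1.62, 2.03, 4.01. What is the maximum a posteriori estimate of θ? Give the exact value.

The Uniform(0, θ) likelihood is θ^(−n) for θ ≥ max(xᵢ), zero otherwise. Here max(xᵢ) = 4.01.
Posterior ∝ θ^(−6) · θ^(−3) = θ^(−9) on θ ≥ max(1.7, 4.01) = 4.01.
This density is strictly decreasing in θ, so the posterior mode lies at the lower boundary of the support.

θ̂_MAP = 4.01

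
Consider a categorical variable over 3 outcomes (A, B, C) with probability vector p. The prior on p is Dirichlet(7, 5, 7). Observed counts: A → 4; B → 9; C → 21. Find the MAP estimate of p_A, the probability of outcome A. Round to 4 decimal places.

The posterior is Dirichlet(αᵢ + nᵢ) = Dirichlet(11, 14, 28).
For a Dirichlet(a₁,…,a_K) with all aᵢ > 1, the mode has j-th component (aⱼ − 1)/(Σaᵢ − K).
Here Σaᵢ = 53 and K = 3, so p_A = (11 − 1)/(53 − 3) = 10/50 ≈ 0.2000.

MAP estimate of p_A = 0.2000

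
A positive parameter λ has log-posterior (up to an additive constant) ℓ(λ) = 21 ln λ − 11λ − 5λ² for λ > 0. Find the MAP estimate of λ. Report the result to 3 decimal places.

λ̂_MAP = 1.000

ℓ'(λ) = 21/λ − 11 − 10λ. Setting this to zero and multiplying by λ: 10λ² + 11λ − 21 = 0.
λ = (−11 + √(11² + 4·10·21)) / (2·10) = (−11 + √961) / 20 = (−11 + 31)/20 = 1.
ℓ''(λ) = −21/λ² − 10 < 0, confirming a maximum.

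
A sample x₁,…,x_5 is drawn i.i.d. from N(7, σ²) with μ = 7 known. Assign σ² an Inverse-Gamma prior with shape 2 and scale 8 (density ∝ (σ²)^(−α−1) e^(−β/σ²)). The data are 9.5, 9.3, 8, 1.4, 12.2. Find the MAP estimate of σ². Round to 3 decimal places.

σ̂²_MAP = 7.904

Sum of squared deviations about the known mean: SS = (9.5−7)² + (9.3−7)² + (8−7)² + (1.4−7)² + (12.2−7)² = 70.94.
The Normal likelihood contributes (σ²)^(−n/2) exp(−SS/(2σ²)), so the posterior is Inverse-Gamma(α + n/2, β + SS/2) = Inverse-Gamma(4.5, 43.47).
The mode of Inverse-Gamma(a, b) is b/(a+1) = 43.47/5.5 ≈ 7.904.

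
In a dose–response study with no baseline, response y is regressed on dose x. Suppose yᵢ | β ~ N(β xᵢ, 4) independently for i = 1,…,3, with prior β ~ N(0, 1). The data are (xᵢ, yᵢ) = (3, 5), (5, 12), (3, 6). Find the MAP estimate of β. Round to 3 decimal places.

log p(β | y) = −Σ(yᵢ − βxᵢ)²/(2·4) − β²/(2·1) + const.
Setting the derivative to zero: Σxᵢ(yᵢ − βxᵢ)/4 − β/1 = 0, so β = Σxᵢyᵢ / (Σxᵢ² + σ²/τ²).
Σxᵢyᵢ = 3·5 + 5·12 + 3·6 = 93; Σxᵢ² = 43; σ²/τ² = 4.
β̂_MAP = 93 / (43 + 4) = 93/47 ≈ 1.979.

β̂_MAP = 1.979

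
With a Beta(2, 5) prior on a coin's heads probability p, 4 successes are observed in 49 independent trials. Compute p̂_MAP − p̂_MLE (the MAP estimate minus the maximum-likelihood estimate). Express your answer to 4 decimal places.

MAP − MLE = 0.0110

Posterior is Beta(6, 50); MAP = (6−1)/(56−2) = 5/54 ≈ 0.09259.
MLE ignores the prior: p̂_MLE = k/n = 4/49 ≈ 0.08163.
Difference = 5/54 − 4/49 = 29/2646 ≈ 0.0110.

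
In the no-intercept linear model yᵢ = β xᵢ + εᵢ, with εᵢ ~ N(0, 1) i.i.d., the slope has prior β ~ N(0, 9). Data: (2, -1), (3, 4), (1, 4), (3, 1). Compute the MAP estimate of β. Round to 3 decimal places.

β̂_MAP = 0.736

log p(β | y) = −Σ(yᵢ − βxᵢ)²/(2·1) − β²/(2·9) + const.
Setting the derivative to zero: Σxᵢ(yᵢ − βxᵢ)/1 − β/9 = 0, so β = Σxᵢyᵢ / (Σxᵢ² + σ²/τ²).
Σxᵢyᵢ = 2·(-1) + 3·4 + 1·4 + 3·1 = 17; Σxᵢ² = 23; σ²/τ² = 1/9.
β̂_MAP = 17 / (23 + 1/9) = 17/(208/9) = 153/208 ≈ 0.736.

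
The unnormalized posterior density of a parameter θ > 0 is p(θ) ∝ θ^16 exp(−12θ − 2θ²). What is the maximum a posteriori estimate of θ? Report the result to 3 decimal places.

θ̂_MAP = 1.000

ℓ'(θ) = 16/θ − 12 − 4θ. Setting this to zero and multiplying by θ: 4θ² + 12θ − 16 = 0.
θ = (−12 + √(12² + 4·4·16)) / (2·4) = (−12 + √400) / 8 = (−12 + 20)/8 = 1.
ℓ''(θ) = −16/θ² − 4 < 0, confirming a maximum.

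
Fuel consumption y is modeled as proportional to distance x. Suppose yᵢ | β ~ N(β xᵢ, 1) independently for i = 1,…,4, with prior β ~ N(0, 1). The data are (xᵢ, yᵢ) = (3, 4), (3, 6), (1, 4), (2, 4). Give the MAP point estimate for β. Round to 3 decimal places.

log p(β | y) = −Σ(yᵢ − βxᵢ)²/(2·1) − β²/(2·1) + const.
Setting the derivative to zero: Σxᵢ(yᵢ − βxᵢ)/1 − β/1 = 0, so β = Σxᵢyᵢ / (Σxᵢ² + σ²/τ²).
Σxᵢyᵢ = 3·4 + 3·6 + 1·4 + 2·4 = 42; Σxᵢ² = 23; σ²/τ² = 1.
β̂_MAP = 42 / (23 + 1) = 42/24 ≈ 1.750.

β̂_MAP = 1.750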